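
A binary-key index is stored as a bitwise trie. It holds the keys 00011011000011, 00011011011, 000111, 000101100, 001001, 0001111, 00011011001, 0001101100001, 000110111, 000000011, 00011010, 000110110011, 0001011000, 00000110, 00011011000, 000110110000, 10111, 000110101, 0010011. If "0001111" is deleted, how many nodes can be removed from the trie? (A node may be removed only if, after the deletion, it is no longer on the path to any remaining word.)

A node on "0001111"'s path can go only if nothing else ends at it or branches off below it.
The suffix "1" (1 node) is used only by "0001111"; "000111" is itself a stored word, so pruning stops there.
Nodes removed: 1

1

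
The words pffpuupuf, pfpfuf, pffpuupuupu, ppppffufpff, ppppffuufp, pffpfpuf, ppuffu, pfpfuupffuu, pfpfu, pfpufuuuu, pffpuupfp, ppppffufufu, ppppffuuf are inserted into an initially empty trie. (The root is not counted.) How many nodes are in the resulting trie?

54

Count nodes per top-level branch (shared prefixes stored once):
  'p'-branch (pffpfpuf, pffpuupfp, pffpuupuf, pffpuupuupu, pfpfu, pfpfuf, pfpfuupffuu, pfpufuuuu, ppppffufpff, ppppffufufu, ppppffuuf, ppppffuufp, ppuffu): 54 nodes
Sum: 54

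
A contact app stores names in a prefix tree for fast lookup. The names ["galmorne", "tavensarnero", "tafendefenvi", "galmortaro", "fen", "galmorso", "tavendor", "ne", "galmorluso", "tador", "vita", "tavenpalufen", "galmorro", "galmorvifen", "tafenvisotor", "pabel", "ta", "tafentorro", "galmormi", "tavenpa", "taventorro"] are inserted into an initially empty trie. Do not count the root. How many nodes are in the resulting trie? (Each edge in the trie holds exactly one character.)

93

Insert word by word; a character creates a node only if that edge doesn't already exist:
  "galmorne" → 8 new (g, a, l, m, o, r, n, e)
  "tavensarnero" → 12 new (t, a, v, e, n, s, a, r, n, e, r, o)
  "tafendefenvi" → prefix "ta" already present; 10 new (f, e, n, d, e, f, e, n, v, i)
  "galmortaro" → prefix "galmor" already present; 4 new (t, a, r, o)
  "fen" → 3 new (f, e, n)
  "galmorso" → prefix "galmor" already present; 2 new (s, o)
  "tavendor" → prefix "taven" already present; 3 new (d, o, r)
  "ne" → 2 new (n, e)
  "galmorluso" → prefix "galmor" already present; 4 new (l, u, s, o)
  "tador" → prefix "ta" already present; 3 new (d, o, r)
  "vita" → 4 new (v, i, t, a)
  "tavenpalufen" → prefix "taven" already present; 7 new (p, a, l, u, f, e, n)
  "galmorro" → prefix "galmor" already present; 2 new (r, o)
  "galmorvifen" → prefix "galmor" already present; 5 new (v, i, f, e, n)
  "tafenvisotor" → prefix "tafen" already present; 7 new (v, i, s, o, t, o, r)
  "pabel" → 5 new (p, a, b, e, l)
  "ta" → prefix "ta" already present; 0 new (none)
  "tafentorro" → prefix "tafen" already present; 5 new (t, o, r, r, o)
  "galmormi" → prefix "galmor" already present; 2 new (m, i)
  "tavenpa" → prefix "tavenpa" already present; 0 new (none)
  "taventorro" → prefix "taven" already present; 5 new (t, o, r, r, o)
Total nodes = 8 + 12 + 10 + 4 + 3 + 2 + 3 + 2 + 4 + 3 + 4 + 7 + 2 + 5 + 7 + 5 + 0 + 5 + 2 + 0 + 5 = 93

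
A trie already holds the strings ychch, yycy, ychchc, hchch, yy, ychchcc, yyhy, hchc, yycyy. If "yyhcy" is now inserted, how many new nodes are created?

2

The longest prefix of "yyhcy" already in the trie is "yyh" (length 3).
New nodes needed: |"yyhcy"| − 3 = 5 − 3 = 2.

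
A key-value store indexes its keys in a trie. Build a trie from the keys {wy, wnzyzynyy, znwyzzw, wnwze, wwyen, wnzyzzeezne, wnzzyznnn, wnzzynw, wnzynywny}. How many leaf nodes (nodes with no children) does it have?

9

Leaves are exactly the stored words that no other stored word extends.
Those words: "wnwze", "wnzynywny", "wnzyzynyy", "wnzyzzeezne", "wnzzynw", "wnzzyznnn", "wwyen", "wy", "znwyzzw"
Leaf count: 9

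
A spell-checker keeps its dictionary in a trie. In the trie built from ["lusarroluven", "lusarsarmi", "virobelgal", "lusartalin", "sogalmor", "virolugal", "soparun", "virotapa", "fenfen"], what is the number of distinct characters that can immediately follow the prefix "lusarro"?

1

Walk "lusarro" from the root, arriving at one node.
Characters that immediately follow "lusarro" among the stored strings: {l}.
That node has 1 child edge.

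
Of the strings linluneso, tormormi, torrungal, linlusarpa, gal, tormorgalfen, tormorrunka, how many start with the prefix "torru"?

Walk to "torru"; the words in its subtree are exactly those with that prefix.
Words under "torru": torrungal
Count: 1

1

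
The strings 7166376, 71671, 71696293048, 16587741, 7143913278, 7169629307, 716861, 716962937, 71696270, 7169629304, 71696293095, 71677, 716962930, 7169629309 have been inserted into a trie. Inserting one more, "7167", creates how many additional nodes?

0

"7167" is already a full path in the trie; only an end-marker is added.
No new nodes are needed: 0.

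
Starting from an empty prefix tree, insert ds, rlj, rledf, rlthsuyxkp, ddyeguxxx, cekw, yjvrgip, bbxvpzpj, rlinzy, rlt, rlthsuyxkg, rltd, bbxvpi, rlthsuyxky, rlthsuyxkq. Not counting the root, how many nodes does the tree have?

Insert word by word; a character creates a node only if that edge doesn't already exist:
  "ds" → 2 new (d, s)
  "rlj" → 3 new (r, l, j)
  "rledf" → prefix "rl" already present; 3 new (e, d, f)
  "rlthsuyxkp" → prefix "rl" already present; 8 new (t, h, s, u, y, x, k, p)
  "ddyeguxxx" → prefix "d" already present; 8 new (d, y, e, g, u, x, x, x)
  "cekw" → 4 new (c, e, k, w)
  "yjvrgip" → 7 new (y, j, v, r, g, i, p)
  "bbxvpzpj" → 8 new (b, b, x, v, p, z, p, j)
  "rlinzy" → prefix "rl" already present; 4 new (i, n, z, y)
  "rlt" → prefix "rlt" already present; 0 new (none)
  "rlthsuyxkg" → prefix "rlthsuyxk" already present; 1 new (g)
  "rltd" → prefix "rlt" already present; 1 new (d)
  "bbxvpi" → prefix "bbxvp" already present; 1 new (i)
  "rlthsuyxky" → prefix "rlthsuyxk" already present; 1 new (y)
  "rlthsuyxkq" → prefix "rlthsuyxk" already present; 1 new (q)
Total nodes = 2 + 3 + 3 + 8 + 8 + 4 + 7 + 8 + 4 + 0 + 1 + 1 + 1 + 1 + 1 = 52

52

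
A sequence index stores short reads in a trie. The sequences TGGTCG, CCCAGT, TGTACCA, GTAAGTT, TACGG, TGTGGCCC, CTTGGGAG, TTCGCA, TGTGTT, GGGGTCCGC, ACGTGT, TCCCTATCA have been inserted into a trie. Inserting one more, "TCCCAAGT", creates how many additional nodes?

4

"TCCC" is already a path in the trie; the remaining "AAGT" must be added.
So 8 − 4 = 4 new nodes.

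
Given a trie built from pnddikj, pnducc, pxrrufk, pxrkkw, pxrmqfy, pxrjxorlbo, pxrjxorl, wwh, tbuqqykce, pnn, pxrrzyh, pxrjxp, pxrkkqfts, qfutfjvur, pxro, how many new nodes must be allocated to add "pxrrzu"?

1

"pxrrz" is already a path in the trie; the remaining "u" must be added.
So 6 − 5 = 1 new nodes.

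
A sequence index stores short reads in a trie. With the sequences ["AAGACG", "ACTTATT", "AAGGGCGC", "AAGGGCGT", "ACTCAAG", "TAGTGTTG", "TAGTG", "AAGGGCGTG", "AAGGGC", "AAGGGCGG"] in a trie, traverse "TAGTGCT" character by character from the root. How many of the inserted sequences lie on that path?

Check each prefix of "TAGTGCT" against the stored set — each match is an end-marker on the path.
Prefixes of the query that are stored words: "TAGTG"
Count: 1

1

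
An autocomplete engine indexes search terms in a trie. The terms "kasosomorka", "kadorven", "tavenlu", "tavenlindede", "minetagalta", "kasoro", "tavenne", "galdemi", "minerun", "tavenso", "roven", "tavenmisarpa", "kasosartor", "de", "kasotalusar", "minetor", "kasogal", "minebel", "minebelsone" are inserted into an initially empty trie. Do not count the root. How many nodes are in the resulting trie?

Count nodes per top-level branch (shared prefixes stored once):
  'd'-branch (de): 2 nodes
  'g'-branch (galdemi): 7 nodes
  'k'-branch (kadorven, kasogal, kasoro, kasosartor, kasosomorka, kasotalusar): 34 nodes
  'm'-branch (minebel, minebelsone, minerun, minetagalta, minetor): 23 nodes
  'r'-branch (roven): 5 nodes
  't'-branch (tavenlindede, tavenlu, tavenmisarpa, tavenne, tavenso): 24 nodes
Sum: 95

95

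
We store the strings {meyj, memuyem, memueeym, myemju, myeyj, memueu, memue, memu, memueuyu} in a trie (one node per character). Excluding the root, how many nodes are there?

Insert word by word; a character creates a node only if that edge doesn't already exist:
  "meyj" → 4 new (m, e, y, j)
  "memuyem" → prefix "me" already present; 5 new (m, u, y, e, m)
  "memueeym" → prefix "memu" already present; 4 new (e, e, y, m)
  "myemju" → prefix "m" already present; 5 new (y, e, m, j, u)
  "myeyj" → prefix "mye" already present; 2 new (y, j)
  "memueu" → prefix "memue" already present; 1 new (u)
  "memue" → prefix "memue" already present; 0 new (none)
  "memu" → prefix "memu" already present; 0 new (none)
  "memueuyu" → prefix "memueu" already present; 2 new (y, u)
Total nodes = 4 + 5 + 4 + 5 + 2 + 1 + 0 + 0 + 2 = 23

23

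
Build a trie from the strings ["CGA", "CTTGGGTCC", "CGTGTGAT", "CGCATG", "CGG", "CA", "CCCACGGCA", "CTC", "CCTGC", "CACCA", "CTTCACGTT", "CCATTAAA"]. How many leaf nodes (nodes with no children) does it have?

A leaf is a node with no children — equivalently, the end of a word that is not a proper prefix of any other stored word.
Those words: "CACCA", "CCATTAAA", "CCCACGGCA", "CCTGC", "CGA", "CGCATG", "CGG", "CGTGTGAT", "CTC", "CTTCACGTT", "CTTGGGTCC"
Leaf count: 11

11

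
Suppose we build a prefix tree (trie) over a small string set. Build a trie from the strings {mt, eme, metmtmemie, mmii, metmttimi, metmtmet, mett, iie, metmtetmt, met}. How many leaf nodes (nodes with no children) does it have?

9

A leaf is a node with no children — equivalently, the end of a word that is not a proper prefix of any other stored word.
Those words: "eme", "iie", "metmtetmt", "metmtmemie", "metmtmet", "metmttimi", "mett", "mmii", "mt"
Leaf count: 9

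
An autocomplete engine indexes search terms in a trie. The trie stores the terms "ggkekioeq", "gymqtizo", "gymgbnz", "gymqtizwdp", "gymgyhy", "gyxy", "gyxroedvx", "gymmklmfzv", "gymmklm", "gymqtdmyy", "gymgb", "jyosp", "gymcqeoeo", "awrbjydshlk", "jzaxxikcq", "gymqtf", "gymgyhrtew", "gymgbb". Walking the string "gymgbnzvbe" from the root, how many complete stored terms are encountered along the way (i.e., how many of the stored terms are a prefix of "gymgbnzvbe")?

Walk "gymgbnzvbe" from the root; an end-of-word marker is hit whenever a stored word is a prefix of "gymgbnzvbe".
Prefixes of the query that are stored words: "gymgb", "gymgbnz"
Count: 2

2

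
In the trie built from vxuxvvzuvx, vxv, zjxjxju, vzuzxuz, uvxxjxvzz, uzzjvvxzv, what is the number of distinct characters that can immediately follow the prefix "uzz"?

Walk "uzz" from the root, arriving at one node.
Characters that immediately follow "uzz" among the stored strings: {j}.
That node has 1 child edge.

1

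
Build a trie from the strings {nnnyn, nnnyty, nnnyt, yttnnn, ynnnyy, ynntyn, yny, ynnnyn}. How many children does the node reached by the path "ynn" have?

2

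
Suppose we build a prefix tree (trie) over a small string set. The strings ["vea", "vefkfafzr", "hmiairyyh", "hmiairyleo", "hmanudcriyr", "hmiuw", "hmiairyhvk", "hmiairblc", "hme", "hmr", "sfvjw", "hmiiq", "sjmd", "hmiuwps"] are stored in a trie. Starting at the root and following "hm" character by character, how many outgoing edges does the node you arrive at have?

4

The children of the "hm" node are the distinct next characters among strings starting with "hm".
Distinct next characters after "hm": a, e, i, r.
That node has 4 child edges.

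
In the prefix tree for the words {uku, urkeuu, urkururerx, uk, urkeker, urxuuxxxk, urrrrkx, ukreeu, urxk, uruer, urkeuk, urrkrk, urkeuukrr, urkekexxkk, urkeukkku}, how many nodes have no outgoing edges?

Leaves are exactly the stored words that no other stored word extends.
Those words: "ukreeu", "uku", "urkeker", "urkekexxkk", "urkeukkku", "urkeuukrr", "urkururerx", "urrkrk", "urrrrkx", "uruer", "urxk", "urxuuxxxk"
Leaf count: 12

12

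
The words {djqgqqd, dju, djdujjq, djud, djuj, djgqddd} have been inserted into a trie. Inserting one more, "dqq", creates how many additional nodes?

2

Walking "dqq" from the root, the first 1 characters ("d") follow existing edges; "q" is the first miss.
So 3 − 1 = 2 new nodes.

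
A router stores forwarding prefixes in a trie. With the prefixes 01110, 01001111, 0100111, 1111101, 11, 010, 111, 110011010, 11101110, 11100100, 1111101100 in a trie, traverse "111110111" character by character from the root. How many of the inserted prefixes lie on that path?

3

Traverse "111110111" character by character; count nodes along the way that are marked as word ends.
Prefixes of the query that are stored words: "11", "111", "1111101"
Count: 3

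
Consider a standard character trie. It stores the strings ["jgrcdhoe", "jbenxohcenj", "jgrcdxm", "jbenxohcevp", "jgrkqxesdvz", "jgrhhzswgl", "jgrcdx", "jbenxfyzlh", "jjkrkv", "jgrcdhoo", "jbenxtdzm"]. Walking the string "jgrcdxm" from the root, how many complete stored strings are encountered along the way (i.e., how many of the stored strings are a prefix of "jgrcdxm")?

Traverse "jgrcdxm" character by character; count nodes along the way that are marked as word ends.
Prefixes of the query that are stored words: "jgrcdx", "jgrcdxm"
Count: 2

2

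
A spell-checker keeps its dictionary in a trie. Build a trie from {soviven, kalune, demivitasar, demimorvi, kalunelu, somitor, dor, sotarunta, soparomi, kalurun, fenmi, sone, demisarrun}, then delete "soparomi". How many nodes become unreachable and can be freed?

6

A node on "soparomi"'s path can go only if nothing else ends at it or branches off below it.
The suffix "paromi" (6 nodes) is used only by "soparomi"; the node for "so" still has the child "v", so pruning stops there.
Nodes removed: 6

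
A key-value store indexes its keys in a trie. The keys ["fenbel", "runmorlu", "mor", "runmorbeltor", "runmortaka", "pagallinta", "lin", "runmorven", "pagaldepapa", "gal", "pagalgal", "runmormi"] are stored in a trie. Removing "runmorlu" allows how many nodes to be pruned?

A node on "runmorlu"'s path can go only if nothing else ends at it or branches off below it.
The suffix "lu" (2 nodes) is used only by "runmorlu"; the node for "runmor" still has the child "b", so pruning stops there.
Nodes removed: 2

2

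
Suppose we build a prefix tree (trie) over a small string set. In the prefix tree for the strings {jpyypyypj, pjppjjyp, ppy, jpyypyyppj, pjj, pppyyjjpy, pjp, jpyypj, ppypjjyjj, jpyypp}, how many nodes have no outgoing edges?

8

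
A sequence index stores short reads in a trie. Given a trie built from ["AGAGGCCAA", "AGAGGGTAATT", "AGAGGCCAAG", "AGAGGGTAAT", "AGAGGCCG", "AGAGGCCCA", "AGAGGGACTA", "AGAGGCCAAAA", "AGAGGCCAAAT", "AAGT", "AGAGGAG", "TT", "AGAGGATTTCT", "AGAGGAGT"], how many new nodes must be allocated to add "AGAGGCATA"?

The longest prefix of "AGAGGCATA" already in the trie is "AGAGGC" (length 6).
New nodes needed: |"AGAGGCATA"| − 6 = 9 − 6 = 3.

3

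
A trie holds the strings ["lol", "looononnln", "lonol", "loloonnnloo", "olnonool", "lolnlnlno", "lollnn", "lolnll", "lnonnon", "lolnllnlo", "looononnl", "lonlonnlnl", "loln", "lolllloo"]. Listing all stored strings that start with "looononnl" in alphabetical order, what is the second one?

Filter for "looononnl…" and sort: "looononnl", "looononnln"
The 2nd is looononnln.

looononnln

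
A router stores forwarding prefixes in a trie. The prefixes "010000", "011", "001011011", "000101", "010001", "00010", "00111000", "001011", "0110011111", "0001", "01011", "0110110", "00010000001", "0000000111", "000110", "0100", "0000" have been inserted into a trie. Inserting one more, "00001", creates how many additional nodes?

"0000" is already a path in the trie; the remaining "1" must be added.
New nodes needed: |"00001"| − 4 = 5 − 4 = 1.

1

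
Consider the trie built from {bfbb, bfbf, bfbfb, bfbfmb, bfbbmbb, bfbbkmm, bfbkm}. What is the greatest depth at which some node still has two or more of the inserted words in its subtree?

Look for the deepest trie node that still has at least two words in its subtree.
"bfbb" and "bfbbkmm" agree on "bfbb" (4 characters) before diverging; nothing deeper is shared.
Longest shared-prefix length: 4

4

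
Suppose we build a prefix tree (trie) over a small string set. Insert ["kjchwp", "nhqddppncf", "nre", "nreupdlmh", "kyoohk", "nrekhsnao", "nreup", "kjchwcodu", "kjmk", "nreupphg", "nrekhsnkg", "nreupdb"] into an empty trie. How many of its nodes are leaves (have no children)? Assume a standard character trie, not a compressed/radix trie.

10

Leaves are exactly the stored words that no other stored word extends.
Those words: "kjchwcodu", "kjchwp", "kjmk", "kyoohk", "nhqddppncf", "nrekhsnao", "nrekhsnkg", "nreupdb", "nreupdlmh", "nreupphg"
Leaf count: 10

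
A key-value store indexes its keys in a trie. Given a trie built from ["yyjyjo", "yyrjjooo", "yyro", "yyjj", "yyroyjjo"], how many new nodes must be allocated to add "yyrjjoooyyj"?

3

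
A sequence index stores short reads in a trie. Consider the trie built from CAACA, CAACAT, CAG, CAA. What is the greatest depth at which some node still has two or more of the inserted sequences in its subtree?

Equivalently: take the maximum, over all pairs, of their longest common prefix length.
e.g. "CAACA" and "CAACAT" share the prefix "CAACA" of length 5; no pair shares a longer one.
Longest shared-prefix length: 5

5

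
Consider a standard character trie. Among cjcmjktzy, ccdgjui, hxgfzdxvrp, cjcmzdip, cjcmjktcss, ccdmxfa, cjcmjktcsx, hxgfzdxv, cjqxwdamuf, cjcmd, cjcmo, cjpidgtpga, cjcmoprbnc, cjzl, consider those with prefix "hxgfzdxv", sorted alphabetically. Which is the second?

DFS of the "hxgfzdxv" subtree visits, in order: "hxgfzdxv", "hxgfzdxvrp"
Position 2: hxgfzdxvrp

hxgfzdxvrp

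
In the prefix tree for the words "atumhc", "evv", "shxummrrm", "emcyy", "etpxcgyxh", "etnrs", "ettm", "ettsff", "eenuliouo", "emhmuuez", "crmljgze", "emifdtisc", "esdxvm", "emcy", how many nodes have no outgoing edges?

Leaves are exactly the stored words that no other stored word extends.
Those words: "atumhc", "crmljgze", "eenuliouo", "emcyy", "emhmuuez", "emifdtisc", "esdxvm", "etnrs", "etpxcgyxh", "ettm", "ettsff", "evv", "shxummrrm"
Leaf count: 13

13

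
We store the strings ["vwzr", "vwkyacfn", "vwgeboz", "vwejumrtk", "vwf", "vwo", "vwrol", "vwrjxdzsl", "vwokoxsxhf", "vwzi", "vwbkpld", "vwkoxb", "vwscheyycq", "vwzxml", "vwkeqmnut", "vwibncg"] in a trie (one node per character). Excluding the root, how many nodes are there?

Trace insertions, counting only characters that open a new branch:
  "vwzr" → 4 new (v, w, z, r)
  "vwkyacfn" → prefix "vw" already present; 6 new (k, y, a, c, f, n)
  "vwgeboz" → prefix "vw" already present; 5 new (g, e, b, o, z)
  "vwejumrtk" → prefix "vw" already present; 7 new (e, j, u, m, r, t, k)
  "vwf" → prefix "vw" already present; 1 new (f)
  "vwo" → prefix "vw" already present; 1 new (o)
  "vwrol" → prefix "vw" already present; 3 new (r, o, l)
  "vwrjxdzsl" → prefix "vwr" already present; 6 new (j, x, d, z, s, l)
  "vwokoxsxhf" → prefix "vwo" already present; 7 new (k, o, x, s, x, h, f)
  "vwzi" → prefix "vwz" already present; 1 new (i)
  "vwbkpld" → prefix "vw" already present; 5 new (b, k, p, l, d)
  "vwkoxb" → prefix "vwk" already present; 3 new (o, x, b)
  "vwscheyycq" → prefix "vw" already present; 8 new (s, c, h, e, y, y, c, q)
  "vwzxml" → prefix "vwz" already present; 3 new (x, m, l)
  "vwkeqmnut" → prefix "vwk" already present; 6 new (e, q, m, n, u, t)
  "vwibncg" → prefix "vw" already present; 5 new (i, b, n, c, g)
Total nodes = 4 + 6 + 5 + 7 + 1 + 1 + 3 + 6 + 7 + 1 + 5 + 3 + 8 + 3 + 6 + 5 = 71

71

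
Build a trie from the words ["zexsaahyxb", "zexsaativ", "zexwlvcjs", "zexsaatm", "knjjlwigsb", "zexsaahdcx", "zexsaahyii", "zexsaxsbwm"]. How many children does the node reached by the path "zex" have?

2

Follow the path "zex" to its node, then look at its outgoing edges.
Distinct next characters after "zex": s, w.
That node has 2 child edges.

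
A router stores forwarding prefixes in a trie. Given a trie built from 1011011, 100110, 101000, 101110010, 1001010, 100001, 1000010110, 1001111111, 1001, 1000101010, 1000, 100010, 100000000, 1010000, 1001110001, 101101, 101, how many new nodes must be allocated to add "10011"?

Every character of "10011" already lies on an existing path (it is a prefix of some stored word).
No new nodes are needed: 0.

0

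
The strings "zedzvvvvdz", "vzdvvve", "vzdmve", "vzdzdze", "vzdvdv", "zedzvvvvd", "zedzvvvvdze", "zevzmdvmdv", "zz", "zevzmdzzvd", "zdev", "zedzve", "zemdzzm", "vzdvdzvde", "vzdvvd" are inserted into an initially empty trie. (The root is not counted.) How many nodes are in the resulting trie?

Trace insertions, counting only characters that open a new branch:
  "zedzvvvvdz" → 10 new (z, e, d, z, v, v, v, v, d, z)
  "vzdvvve" → 7 new (v, z, d, v, v, v, e)
  "vzdmve" → prefix "vzd" already present; 3 new (m, v, e)
  "vzdzdze" → prefix "vzd" already present; 4 new (z, d, z, e)
  "vzdvdv" → prefix "vzdv" already present; 2 new (d, v)
  "zedzvvvvd" → prefix "zedzvvvvd" already present; 0 new (none)
  "zedzvvvvdze" → prefix "zedzvvvvdz" already present; 1 new (e)
  "zevzmdvmdv" → prefix "ze" already present; 8 new (v, z, m, d, v, m, d, v)
  "zz" → prefix "z" already present; 1 new (z)
  "zevzmdzzvd" → prefix "zevzmd" already present; 4 new (z, z, v, d)
  "zdev" → prefix "z" already present; 3 new (d, e, v)
  "zedzve" → prefix "zedzv" already present; 1 new (e)
  "zemdzzm" → prefix "ze" already present; 5 new (m, d, z, z, m)
  "vzdvdzvde" → prefix "vzdvd" already present; 4 new (z, v, d, e)
  "vzdvvd" → prefix "vzdvv" already present; 1 new (d)
Total nodes = 10 + 7 + 3 + 4 + 2 + 0 + 1 + 8 + 1 + 4 + 3 + 1 + 5 + 4 + 1 = 54

54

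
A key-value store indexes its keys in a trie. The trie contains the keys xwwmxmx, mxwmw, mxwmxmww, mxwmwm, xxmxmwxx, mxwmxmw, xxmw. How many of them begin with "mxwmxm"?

2

Walk to "mxwmxm"; the words in its subtree are exactly those with that prefix.
Words under "mxwmxm": mxwmxmw, mxwmxmww
Count: 2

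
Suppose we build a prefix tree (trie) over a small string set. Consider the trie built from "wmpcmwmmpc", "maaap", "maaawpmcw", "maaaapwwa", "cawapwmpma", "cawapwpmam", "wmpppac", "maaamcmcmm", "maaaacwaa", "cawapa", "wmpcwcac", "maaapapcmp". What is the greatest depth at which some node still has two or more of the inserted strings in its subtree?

6

Look for the deepest trie node that still has at least two words in its subtree.
"cawapwmpma" and "cawapwpmam" agree on "cawapw" (6 characters) before diverging; nothing deeper is shared.
Longest shared-prefix length: 6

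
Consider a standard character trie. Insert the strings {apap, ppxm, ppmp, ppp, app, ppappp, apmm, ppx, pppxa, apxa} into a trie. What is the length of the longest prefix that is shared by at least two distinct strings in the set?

Look for the deepest trie node that still has at least two words in its subtree.
e.g. "ppp" and "pppxa" share the prefix "ppp" of length 3; no pair shares a longer one.
Longest shared-prefix length: 3

3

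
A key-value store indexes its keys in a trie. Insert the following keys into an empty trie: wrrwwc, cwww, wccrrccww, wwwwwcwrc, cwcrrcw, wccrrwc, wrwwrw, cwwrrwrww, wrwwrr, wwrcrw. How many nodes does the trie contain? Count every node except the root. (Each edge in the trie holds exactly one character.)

48

Count nodes per top-level branch (shared prefixes stored once):
  'c'-branch (cwcrrcw, cwwrrwrww, cwww): 15 nodes
  'w'-branch (wccrrccww, wccrrwc, wrrwwc, wrwwrr, wrwwrw, wwrcrw, wwwwwcwrc): 33 nodes
Sum: 48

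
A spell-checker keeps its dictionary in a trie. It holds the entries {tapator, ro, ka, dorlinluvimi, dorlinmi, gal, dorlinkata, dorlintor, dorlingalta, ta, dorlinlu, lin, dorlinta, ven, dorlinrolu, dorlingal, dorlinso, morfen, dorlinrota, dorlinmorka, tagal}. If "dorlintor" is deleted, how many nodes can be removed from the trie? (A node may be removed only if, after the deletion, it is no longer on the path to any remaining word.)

After clearing the end-marker at "dorlintor", prune upward until reaching a node still needed by another word.
The suffix "or" (2 nodes) is used only by "dorlintor"; the node for "dorlint" still has the child "a", so pruning stops there.
Nodes removed: 2

2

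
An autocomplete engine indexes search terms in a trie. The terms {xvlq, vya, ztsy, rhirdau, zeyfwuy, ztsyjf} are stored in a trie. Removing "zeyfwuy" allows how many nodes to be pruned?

A node on "zeyfwuy"'s path can go only if nothing else ends at it or branches off below it.
The suffix "eyfwuy" (6 nodes) is used only by "zeyfwuy"; the node for "z" still has the child "t", so pruning stops there.
Nodes removed: 6

6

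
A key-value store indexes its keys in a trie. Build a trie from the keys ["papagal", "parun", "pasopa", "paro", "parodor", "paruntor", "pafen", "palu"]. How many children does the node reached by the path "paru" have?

1

Walk "paru" from the root, arriving at one node.
Distinct next characters after "paru": n.
That node has 1 child edge.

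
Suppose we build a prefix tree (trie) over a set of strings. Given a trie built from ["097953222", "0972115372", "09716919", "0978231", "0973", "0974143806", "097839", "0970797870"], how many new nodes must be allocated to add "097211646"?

3

Walking "097211646" from the root, the first 6 characters ("097211") follow existing edges; "6" is the first miss.
Each of the 3 remaining characters creates one node.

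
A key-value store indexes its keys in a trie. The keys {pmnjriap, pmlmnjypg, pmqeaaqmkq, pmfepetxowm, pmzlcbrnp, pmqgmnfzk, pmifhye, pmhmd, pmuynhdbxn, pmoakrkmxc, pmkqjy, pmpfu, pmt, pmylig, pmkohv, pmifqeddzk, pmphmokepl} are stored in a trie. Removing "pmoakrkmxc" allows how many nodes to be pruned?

8

A node on "pmoakrkmxc"'s path can go only if nothing else ends at it or branches off below it.
The suffix "oakrkmxc" (8 nodes) is used only by "pmoakrkmxc"; the node for "pm" still has the child "n", so pruning stops there.
Nodes removed: 8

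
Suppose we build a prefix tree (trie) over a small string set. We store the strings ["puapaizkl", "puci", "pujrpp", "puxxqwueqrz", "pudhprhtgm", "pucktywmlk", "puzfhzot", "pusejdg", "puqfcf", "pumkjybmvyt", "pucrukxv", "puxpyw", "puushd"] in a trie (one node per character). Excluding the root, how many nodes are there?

75

For each word, the new-node count is its length minus the longest prefix already in the trie:
  "puapaizkl" → 9 new (p, u, a, p, a, i, z, k, l)
  "puci" → prefix "pu" already present; 2 new (c, i)
  "pujrpp" → prefix "pu" already present; 4 new (j, r, p, p)
  "puxxqwueqrz" → prefix "pu" already present; 9 new (x, x, q, w, u, e, q, r, z)
  "pudhprhtgm" → prefix "pu" already present; 8 new (d, h, p, r, h, t, g, m)
  "pucktywmlk" → prefix "puc" already present; 7 new (k, t, y, w, m, l, k)
  "puzfhzot" → prefix "pu" already present; 6 new (z, f, h, z, o, t)
  "pusejdg" → prefix "pu" already present; 5 new (s, e, j, d, g)
  "puqfcf" → prefix "pu" already present; 4 new (q, f, c, f)
  "pumkjybmvyt" → prefix "pu" already present; 9 new (m, k, j, y, b, m, v, y, t)
  "pucrukxv" → prefix "puc" already present; 5 new (r, u, k, x, v)
  "puxpyw" → prefix "pux" already present; 3 new (p, y, w)
  "puushd" → prefix "pu" already present; 4 new (u, s, h, d)
Total nodes = 9 + 2 + 4 + 9 + 8 + 7 + 6 + 5 + 4 + 9 + 5 + 3 + 4 = 75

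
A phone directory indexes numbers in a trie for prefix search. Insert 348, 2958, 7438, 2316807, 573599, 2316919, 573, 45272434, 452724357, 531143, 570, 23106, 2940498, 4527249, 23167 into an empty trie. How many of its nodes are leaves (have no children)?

A leaf is a node with no children — equivalently, the end of a word that is not a proper prefix of any other stored word.
Those words: "23106", "23167", "2316807", "2316919", "2940498", "2958", "348", "45272434", "452724357", "4527249", "531143", "570", "573599", "7438"
Leaf count: 14

14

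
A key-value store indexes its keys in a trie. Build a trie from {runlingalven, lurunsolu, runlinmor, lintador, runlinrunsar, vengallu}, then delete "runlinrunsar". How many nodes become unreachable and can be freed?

After clearing the end-marker at "runlinrunsar", prune upward until reaching a node still needed by another word.
The suffix "runsar" (6 nodes) is used only by "runlinrunsar"; the node for "runlin" still has the child "g", so pruning stops there.
Nodes removed: 6

6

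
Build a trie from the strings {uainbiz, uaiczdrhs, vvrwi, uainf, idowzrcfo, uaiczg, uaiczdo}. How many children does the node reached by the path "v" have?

1

Follow the path "v" to its node, then look at its outgoing edges.
Characters that immediately follow "v" among the stored strings: {v}.
That node has 1 child edge.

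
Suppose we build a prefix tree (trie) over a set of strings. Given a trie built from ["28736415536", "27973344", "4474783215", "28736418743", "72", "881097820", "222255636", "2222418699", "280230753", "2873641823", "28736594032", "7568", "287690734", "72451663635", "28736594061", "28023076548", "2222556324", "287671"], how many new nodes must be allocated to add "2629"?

The longest prefix of "2629" already in the trie is "2" (length 1).
New nodes needed: |"2629"| − 1 = 4 − 1 = 3.

3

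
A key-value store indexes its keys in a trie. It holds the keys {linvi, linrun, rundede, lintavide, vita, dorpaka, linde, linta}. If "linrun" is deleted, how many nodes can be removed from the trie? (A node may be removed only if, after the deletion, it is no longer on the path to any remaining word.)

3

A node on "linrun"'s path can go only if nothing else ends at it or branches off below it.
The suffix "run" (3 nodes) is used only by "linrun"; the node for "lin" still has the child "v", so pruning stops there.
Nodes removed: 3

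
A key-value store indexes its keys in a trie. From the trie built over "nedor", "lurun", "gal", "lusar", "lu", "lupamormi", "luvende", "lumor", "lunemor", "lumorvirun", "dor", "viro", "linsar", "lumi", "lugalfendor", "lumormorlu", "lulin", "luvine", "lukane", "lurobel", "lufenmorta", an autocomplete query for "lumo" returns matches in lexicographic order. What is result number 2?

lumormorlu

DFS of the "lumo" subtree visits, in order: "lumor", "lumormorlu", "lumorvirun"
Position 2: lumormorlu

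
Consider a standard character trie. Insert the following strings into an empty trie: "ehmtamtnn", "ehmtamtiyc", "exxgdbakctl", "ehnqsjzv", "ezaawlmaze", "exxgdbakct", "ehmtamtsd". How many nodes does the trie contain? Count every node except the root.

39

Trie structure (* marks end of a word):
(root)
└─ e
   ├─ h
   │  ├─ m
   │  │  └─ t
   │  │     └─ a
   │  │        └─ m
   │  │           └─ t
   │  │              ├─ i
   │  │              │  └─ y
   │  │              │     └─ c *
   │  │              ├─ n
   │  │              │  └─ n *
   │  │              └─ s
   │  │                 └─ d *
   │  └─ n
   │     └─ q
   │        └─ s
   │           └─ j
   │              └─ z
   │                 └─ v *
   ├─ x
   │  └─ x
   │     └─ g
   │        └─ d
   │           └─ b
   │              └─ a
   │                 └─ k
   │                    └─ c
   │                       └─ t *
   │                          └─ l *
   └─ z
      └─ a
         └─ a
            └─ w
               └─ l
                  └─ m
                     └─ a
                        └─ z
                           └─ e *
Counting every labelled node above: 39.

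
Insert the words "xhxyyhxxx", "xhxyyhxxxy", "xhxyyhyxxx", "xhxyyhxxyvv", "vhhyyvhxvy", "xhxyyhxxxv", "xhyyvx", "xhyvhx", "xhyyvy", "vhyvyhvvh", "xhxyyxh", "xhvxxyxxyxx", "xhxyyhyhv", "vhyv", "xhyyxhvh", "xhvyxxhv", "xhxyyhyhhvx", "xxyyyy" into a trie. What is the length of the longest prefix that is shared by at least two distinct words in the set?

The deepest shared node is where two words last agree before diverging.
e.g. "xhxyyhxxx" and "xhxyyhxxxv" share the prefix "xhxyyhxxx" of length 9; no pair shares a longer one.
Longest shared-prefix length: 9

9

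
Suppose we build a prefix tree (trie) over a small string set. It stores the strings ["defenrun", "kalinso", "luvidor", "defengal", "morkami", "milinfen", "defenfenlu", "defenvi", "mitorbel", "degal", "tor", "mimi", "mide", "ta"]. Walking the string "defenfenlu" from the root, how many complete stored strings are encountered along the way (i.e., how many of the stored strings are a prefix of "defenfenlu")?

Traverse "defenfenlu" character by character; count nodes along the way that are marked as word ends.
Prefixes of the query that are stored words: "defenfenlu"
Count: 1

1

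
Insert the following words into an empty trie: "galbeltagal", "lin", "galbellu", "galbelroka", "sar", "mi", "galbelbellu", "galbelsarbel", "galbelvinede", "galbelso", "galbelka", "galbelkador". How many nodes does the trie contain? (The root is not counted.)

48

Trace insertions, counting only characters that open a new branch:
  "galbeltagal" → 11 new (g, a, l, b, e, l, t, a, g, a, l)
  "lin" → 3 new (l, i, n)
  "galbellu" → prefix "galbel" already present; 2 new (l, u)
  "galbelroka" → prefix "galbel" already present; 4 new (r, o, k, a)
  "sar" → 3 new (s, a, r)
  "mi" → 2 new (m, i)
  "galbelbellu" → prefix "galbel" already present; 5 new (b, e, l, l, u)
  "galbelsarbel" → prefix "galbel" already present; 6 new (s, a, r, b, e, l)
  "galbelvinede" → prefix "galbel" already present; 6 new (v, i, n, e, d, e)
  "galbelso" → prefix "galbels" already present; 1 new (o)
  "galbelka" → prefix "galbel" already present; 2 new (k, a)
  "galbelkador" → prefix "galbelka" already present; 3 new (d, o, r)
Total nodes = 11 + 3 + 2 + 4 + 3 + 2 + 5 + 6 + 6 + 1 + 2 + 3 = 48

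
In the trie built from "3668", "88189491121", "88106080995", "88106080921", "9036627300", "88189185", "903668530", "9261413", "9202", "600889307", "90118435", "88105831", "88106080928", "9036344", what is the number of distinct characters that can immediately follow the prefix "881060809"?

2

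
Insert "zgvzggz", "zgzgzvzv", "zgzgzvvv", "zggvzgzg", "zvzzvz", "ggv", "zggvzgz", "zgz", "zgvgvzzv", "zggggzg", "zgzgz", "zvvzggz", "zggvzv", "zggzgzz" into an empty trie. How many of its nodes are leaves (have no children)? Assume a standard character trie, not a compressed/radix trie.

A leaf is a node with no children — equivalently, the end of a word that is not a proper prefix of any other stored word.
Those words: "ggv", "zggggzg", "zggvzgzg", "zggvzv", "zggzgzz", "zgvgvzzv", "zgvzggz", "zgzgzvvv", "zgzgzvzv", "zvvzggz", "zvzzvz"
Leaf count: 11

11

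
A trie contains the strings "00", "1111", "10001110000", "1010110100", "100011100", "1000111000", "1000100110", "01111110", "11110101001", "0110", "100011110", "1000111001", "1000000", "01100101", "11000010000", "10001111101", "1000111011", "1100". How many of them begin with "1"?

14

Walk to "1"; the words in its subtree are exactly those with that prefix.
Matches: "1000000", "1000100110", "100011100", "1000111000", "10001110000", "1000111001", "1000111011", "100011110", "10001111101", "1010110100", "1100", "11000010000", "1111", "11110101001"
Count: 14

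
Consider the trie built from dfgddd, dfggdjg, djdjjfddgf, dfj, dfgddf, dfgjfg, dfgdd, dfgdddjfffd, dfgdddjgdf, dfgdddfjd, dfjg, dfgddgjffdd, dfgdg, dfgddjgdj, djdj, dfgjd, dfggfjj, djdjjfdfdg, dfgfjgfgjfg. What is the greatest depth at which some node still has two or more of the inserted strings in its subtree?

Equivalently: take the maximum, over all pairs, of their longest common prefix length.
e.g. "dfgdddjfffd" and "dfgdddjgdf" share the prefix "dfgdddj" of length 7; no pair shares a longer one.
Longest shared-prefix length: 7

7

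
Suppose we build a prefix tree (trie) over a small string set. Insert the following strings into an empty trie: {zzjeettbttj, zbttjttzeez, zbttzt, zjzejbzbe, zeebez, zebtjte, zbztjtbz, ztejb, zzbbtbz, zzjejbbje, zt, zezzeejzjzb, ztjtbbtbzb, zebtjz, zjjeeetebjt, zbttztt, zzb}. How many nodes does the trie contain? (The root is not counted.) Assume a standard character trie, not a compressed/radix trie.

89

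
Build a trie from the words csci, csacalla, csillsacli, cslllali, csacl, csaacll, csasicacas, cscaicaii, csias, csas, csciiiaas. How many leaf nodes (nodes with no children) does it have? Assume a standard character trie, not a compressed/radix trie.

Leaves are exactly the stored words that no other stored word extends.
Those words: "csaacll", "csacalla", "csacl", "csasicacas", "cscaicaii", "csciiiaas", "csias", "csillsacli", "cslllali"
Leaf count: 9

9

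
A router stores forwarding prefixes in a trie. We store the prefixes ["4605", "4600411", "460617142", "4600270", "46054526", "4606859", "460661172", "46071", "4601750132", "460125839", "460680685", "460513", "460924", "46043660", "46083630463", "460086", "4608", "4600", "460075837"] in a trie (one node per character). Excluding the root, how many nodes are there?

72

For each word, the new-node count is its length minus the longest prefix already in the trie:
  "4605" → 4 new (4, 6, 0, 5)
  "4600411" → prefix "460" already present; 4 new (0, 4, 1, 1)
  "460617142" → prefix "460" already present; 6 new (6, 1, 7, 1, 4, 2)
  "4600270" → prefix "4600" already present; 3 new (2, 7, 0)
  "46054526" → prefix "4605" already present; 4 new (4, 5, 2, 6)
  "4606859" → prefix "4606" already present; 3 new (8, 5, 9)
  "460661172" → prefix "4606" already present; 5 new (6, 1, 1, 7, 2)
  "46071" → prefix "460" already present; 2 new (7, 1)
  "4601750132" → prefix "460" already present; 7 new (1, 7, 5, 0, 1, 3, 2)
  "460125839" → prefix "4601" already present; 5 new (2, 5, 8, 3, 9)
  "460680685" → prefix "46068" already present; 4 new (0, 6, 8, 5)
  "460513" → prefix "4605" already present; 2 new (1, 3)
  "460924" → prefix "460" already present; 3 new (9, 2, 4)
  "46043660" → prefix "460" already present; 5 new (4, 3, 6, 6, 0)
  "46083630463" → prefix "460" already present; 8 new (8, 3, 6, 3, 0, 4, 6, 3)
  "460086" → prefix "4600" already present; 2 new (8, 6)
  "4608" → prefix "4608" already present; 0 new (none)
  "4600" → prefix "4600" already present; 0 new (none)
  "460075837" → prefix "4600" already present; 5 new (7, 5, 8, 3, 7)
Total nodes = 4 + 4 + 6 + 3 + 4 + 3 + 5 + 2 + 7 + 5 + 4 + 2 + 3 + 5 + 8 + 2 + 0 + 0 + 5 = 72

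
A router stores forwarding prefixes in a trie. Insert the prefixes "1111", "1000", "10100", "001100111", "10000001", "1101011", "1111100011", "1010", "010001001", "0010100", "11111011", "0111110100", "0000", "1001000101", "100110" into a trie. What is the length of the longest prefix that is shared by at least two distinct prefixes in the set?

Equivalently: take the maximum, over all pairs, of their longest common prefix length.
"1111100011" and "11111011" agree on "111110" (6 characters) before diverging; nothing deeper is shared.
Longest shared-prefix length: 6

6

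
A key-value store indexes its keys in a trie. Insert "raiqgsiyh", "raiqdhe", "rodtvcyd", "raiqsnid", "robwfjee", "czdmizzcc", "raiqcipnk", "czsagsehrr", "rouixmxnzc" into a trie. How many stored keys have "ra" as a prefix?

4

Filter for entries beginning with "ra":
Matches: "raiqcipnk", "raiqdhe", "raiqgsiyh", "raiqsnid"
Count: 4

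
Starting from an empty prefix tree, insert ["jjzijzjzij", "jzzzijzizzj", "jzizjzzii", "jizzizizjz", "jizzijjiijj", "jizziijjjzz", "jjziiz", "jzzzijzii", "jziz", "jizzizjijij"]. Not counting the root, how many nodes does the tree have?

56

Insert word by word; a character creates a node only if that edge doesn't already exist:
  "jjzijzjzij" → 10 new (j, j, z, i, j, z, j, z, i, j)
  "jzzzijzizzj" → prefix "j" already present; 10 new (z, z, z, i, j, z, i, z, z, j)
  "jzizjzzii" → prefix "jz" already present; 7 new (i, z, j, z, z, i, i)
  "jizzizizjz" → prefix "j" already present; 9 new (i, z, z, i, z, i, z, j, z)
  "jizzijjiijj" → prefix "jizzi" already present; 6 new (j, j, i, i, j, j)
  "jizziijjjzz" → prefix "jizzi" already present; 6 new (i, j, j, j, z, z)
  "jjziiz" → prefix "jjzi" already present; 2 new (i, z)
  "jzzzijzii" → prefix "jzzzijzi" already present; 1 new (i)
  "jziz" → prefix "jziz" already present; 0 new (none)
  "jizzizjijij" → prefix "jizziz" already present; 5 new (j, i, j, i, j)
Total nodes = 10 + 10 + 7 + 9 + 6 + 6 + 2 + 1 + 0 + 5 = 56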